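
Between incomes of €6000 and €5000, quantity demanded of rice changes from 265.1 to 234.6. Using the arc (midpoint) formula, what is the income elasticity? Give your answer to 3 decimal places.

0.671

ΔQ = 234.6 − 265.1 = -30.5; midpoint Q̄ = (265.1 + 234.6)/2 = 249.85.
ΔI = 5000 − 6000 = -1000; midpoint Ī = (6000 + 5000)/2 = 5500.
η = (ΔQ/Q̄) ÷ (ΔI/Ī) = (-30.5/249.85) ÷ (-1000/5500) = 0.671.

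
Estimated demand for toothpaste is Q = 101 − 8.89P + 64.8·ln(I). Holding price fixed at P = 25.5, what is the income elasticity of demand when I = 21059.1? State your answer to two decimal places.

At P = 25.5, I = 21059.1: Q = 519.395.
Holding P constant, ∂Q/∂I = 64.8/I = 0.00307705.
η_I = (∂Q/∂I)·(I/Q) = 0.00307705 × (21059.1/519.395) = 0.12.

0.12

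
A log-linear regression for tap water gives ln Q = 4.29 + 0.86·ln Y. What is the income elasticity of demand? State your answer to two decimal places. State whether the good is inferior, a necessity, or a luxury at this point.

In a log-linear demand, the coefficient on ln Y is the income elasticity.
So η = 0.86.
0 < η < 1 ⇒ necessity.

0.86 (necessity)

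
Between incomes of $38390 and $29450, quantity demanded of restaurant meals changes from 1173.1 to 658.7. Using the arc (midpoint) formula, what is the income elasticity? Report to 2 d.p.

ΔQ = 658.7 − 1173.1 = -514.4; midpoint Q̄ = (1173.1 + 658.7)/2 = 915.9.
ΔI = 29450 − 38390 = -8940; midpoint Ī = (38390 + 29450)/2 = 33920.
η = (ΔQ/Q̄) ÷ (ΔI/Ī) = (-514.4/915.9) ÷ (-8940/33920) = 2.13.

2.13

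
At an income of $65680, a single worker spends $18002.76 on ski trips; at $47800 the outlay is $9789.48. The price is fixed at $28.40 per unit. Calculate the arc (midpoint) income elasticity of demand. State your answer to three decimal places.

With a constant price, Q₁ = 18002.76/28.40 = 633.900 and Q₂ = 9789.48/28.40 = 344.700 (equivalently, work directly with expenditure since P cancels).
Midpoint %ΔQ = (9789.48 − 18002.76)/13896.12 = -0.59105; midpoint %ΔI = (47800 − 65680)/56740 = -0.31512.
η = -0.59105 / -0.31512 = 1.876.

1.876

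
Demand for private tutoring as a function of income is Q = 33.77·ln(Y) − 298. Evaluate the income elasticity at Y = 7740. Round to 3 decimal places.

At Y = 7740: Q = 4.382.
dQ/dY = 33.77/Y = 0.00436305 at this income.
η = (dQ/dY)·(Y/Q) = 0.00436305 × (7740/4.382) = 7.707.

7.707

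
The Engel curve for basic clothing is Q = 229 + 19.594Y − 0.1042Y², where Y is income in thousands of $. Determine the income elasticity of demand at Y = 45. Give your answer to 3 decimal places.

0.511

At Y = 45: Q = 899.7250.
dQ/dY = 19.594 − 0.2084Y = 10.21600.
η = (dQ/dY)·(Y/Q) = 10.21600 × (45/899.7250) = 0.511.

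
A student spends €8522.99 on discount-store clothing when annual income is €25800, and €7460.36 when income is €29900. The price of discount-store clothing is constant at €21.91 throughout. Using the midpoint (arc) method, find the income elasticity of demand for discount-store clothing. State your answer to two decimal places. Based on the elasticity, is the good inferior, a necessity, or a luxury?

-0.90 (inferior good)

With a constant price, Q₁ = 8522.99/21.91 = 389.000 and Q₂ = 7460.36/21.91 = 340.500 (equivalently, work directly with expenditure since P cancels).
Midpoint %ΔQ = (7460.36 − 8522.99)/7991.67 = -0.13297; midpoint %ΔI = (29900 − 25800)/27850 = 0.14722.
η = -0.13297 / 0.14722 = -0.90.
η < 0 ⇒ inferior good.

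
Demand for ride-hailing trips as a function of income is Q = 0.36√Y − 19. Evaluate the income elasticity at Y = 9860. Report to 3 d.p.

At Y = 9860: Q = 16.747.
dQ/dY = 0.36/(2√Y) = 0.00181273 at this income.
η = (dQ/dY)·(Y/Q) = 0.00181273 × (9860/16.747) = 1.067.

1.067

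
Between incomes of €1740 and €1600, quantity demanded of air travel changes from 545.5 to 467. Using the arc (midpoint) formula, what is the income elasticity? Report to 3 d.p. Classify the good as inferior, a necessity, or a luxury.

1.850 (luxury)

ΔQ = 467 − 545.5 = -78.5; midpoint Q̄ = (545.5 + 467)/2 = 506.25.
ΔI = 1600 − 1740 = -140; midpoint Ī = (1740 + 1600)/2 = 1670.
η = (ΔQ/Q̄) ÷ (ΔI/Ī) = (-78.5/506.25) ÷ (-140/1670) = 1.850.
η > 1 ⇒ luxury.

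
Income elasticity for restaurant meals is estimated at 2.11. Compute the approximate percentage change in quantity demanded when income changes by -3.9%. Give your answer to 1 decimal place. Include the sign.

-8.2%

%ΔQ ≈ η × %ΔI = 2.11 × (-3.9%) = -8.2%.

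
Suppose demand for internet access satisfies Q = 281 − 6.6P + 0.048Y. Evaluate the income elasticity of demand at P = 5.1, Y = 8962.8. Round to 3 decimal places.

0.635

At P = 5.1, Y = 8962.8: Q = 677.554.
Holding P constant, ∂Q/∂Y = 0.048.
η_Y = (∂Q/∂Y)·(Y/Q) = 0.048 × (8962.8/677.554) = 0.635.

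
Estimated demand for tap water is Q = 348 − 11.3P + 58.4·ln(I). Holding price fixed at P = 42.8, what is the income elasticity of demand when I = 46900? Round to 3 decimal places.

0.119

At P = 42.8, I = 46900: Q = 492.497.
Holding P constant, ∂Q/∂I = 58.4/I = 0.0012452.
η_I = (∂Q/∂I)·(I/Q) = 0.0012452 × (46900/492.497) = 0.119.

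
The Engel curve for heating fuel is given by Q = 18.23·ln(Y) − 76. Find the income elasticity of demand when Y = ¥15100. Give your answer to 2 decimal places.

At Y = 15100: Q = 99.417.
dQ/dY = 18.23/Y = 0.00120728 at this income.
η = (dQ/dY)·(Y/Q) = 0.00120728 × (15100/99.417) = 0.18.

0.18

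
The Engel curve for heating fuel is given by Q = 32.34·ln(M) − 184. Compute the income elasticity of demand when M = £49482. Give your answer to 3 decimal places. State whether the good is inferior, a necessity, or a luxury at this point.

0.195 (necessity)

At M = 49482: Q = 165.575.
dQ/dM = 32.34/M = 0.000653571 at this income.
η = (dQ/dM)·(M/Q) = 0.000653571 × (49482/165.575) = 0.195.
Since 0 < η < 1, the good is a necessity.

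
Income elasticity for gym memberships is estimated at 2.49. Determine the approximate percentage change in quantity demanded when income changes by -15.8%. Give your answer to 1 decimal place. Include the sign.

%ΔQ ≈ η × %ΔI = 2.49 × (-15.8%) = -39.3%.

-39.3%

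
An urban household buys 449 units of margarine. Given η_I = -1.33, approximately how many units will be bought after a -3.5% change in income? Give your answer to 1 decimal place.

%ΔQ ≈ η × %ΔI = -1.33 × (-3.5%) = 4.655%.
New Q ≈ 449 × (1 + 0.04655) = 469.9.

469.9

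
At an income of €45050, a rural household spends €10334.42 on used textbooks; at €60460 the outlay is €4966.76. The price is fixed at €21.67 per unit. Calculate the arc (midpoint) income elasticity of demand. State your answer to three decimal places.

With a constant price, Q₁ = 10334.42/21.67 = 476.900 and Q₂ = 4966.76/21.67 = 229.200 (equivalently, work directly with expenditure since P cancels).
Midpoint %ΔQ = (4966.76 − 10334.42)/7650.59 = -0.70160; midpoint %ΔI = (60460 − 45050)/52755 = 0.29211.
η = -0.70160 / 0.29211 = -2.402.

-2.402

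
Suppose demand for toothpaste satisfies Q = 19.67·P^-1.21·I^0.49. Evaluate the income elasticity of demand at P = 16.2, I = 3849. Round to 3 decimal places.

0.490

For a multiplicative demand Q = A·P^α·I^β, the income elasticity is β everywhere.
Here β = 0.49, so η = 0.490.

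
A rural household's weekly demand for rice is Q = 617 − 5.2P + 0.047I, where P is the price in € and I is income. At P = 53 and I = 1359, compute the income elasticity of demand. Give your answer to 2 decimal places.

At P = 53, I = 1359: Q = 405.273.
Holding P constant, ∂Q/∂I = 0.047.
η_I = (∂Q/∂I)·(I/Q) = 0.047 × (1359/405.273) = 0.16.

0.16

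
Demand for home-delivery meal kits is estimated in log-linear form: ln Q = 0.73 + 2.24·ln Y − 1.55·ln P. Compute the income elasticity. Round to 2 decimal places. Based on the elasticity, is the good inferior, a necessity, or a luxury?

2.24 (luxury)

In a log-linear demand, the coefficient on ln Y is the income elasticity.
So η = 2.24.
η > 1 ⇒ luxury.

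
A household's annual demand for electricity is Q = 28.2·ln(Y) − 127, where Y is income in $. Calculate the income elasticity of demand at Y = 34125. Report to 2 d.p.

0.17

At Y = 34125: Q = 167.346.
dQ/dY = 28.2/Y = 0.000826374 at this income.
η = (dQ/dY)·(Y/Q) = 0.000826374 × (34125/167.346) = 0.17.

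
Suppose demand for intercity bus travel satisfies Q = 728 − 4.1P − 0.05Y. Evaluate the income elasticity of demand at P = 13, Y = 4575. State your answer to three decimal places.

-0.513

At P = 13, Y = 4575: Q = 445.950.
Holding P constant, ∂Q/∂Y = −0.05.
η_Y = (∂Q/∂Y)·(Y/Q) = -0.05 × (4575/445.950) = -0.513.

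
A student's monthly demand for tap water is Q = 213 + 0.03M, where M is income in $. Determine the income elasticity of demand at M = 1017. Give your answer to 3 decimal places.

At M = 1017: Q = 243.510.
dQ/dM = 0.03.
η = (dQ/dM)·(M/Q) = 0.03 × (1017/243.510) = 0.125.

0.125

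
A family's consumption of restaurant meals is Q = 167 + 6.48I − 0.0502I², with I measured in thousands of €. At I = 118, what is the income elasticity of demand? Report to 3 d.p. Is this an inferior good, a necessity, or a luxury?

At I = 118: Q = 232.6552.
dQ/dI = 6.48 − 0.1004I = -5.36720.
η = (dQ/dI)·(I/Q) = -5.36720 × (118/232.6552) = -2.722.
η < 0 ⇒ inferior good.

-2.722 (inferior good)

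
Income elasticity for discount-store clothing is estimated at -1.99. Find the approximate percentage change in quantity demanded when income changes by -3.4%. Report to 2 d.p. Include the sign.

%ΔQ ≈ η × %ΔI = -1.99 × (-3.4%) = 6.77%.

6.77%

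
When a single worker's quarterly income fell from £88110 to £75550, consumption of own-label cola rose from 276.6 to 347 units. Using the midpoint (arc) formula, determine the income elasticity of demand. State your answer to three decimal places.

ΔQ = 347 − 276.6 = 70.4; midpoint Q̄ = (276.6 + 347)/2 = 311.8.
ΔI = 75550 − 88110 = -12560; midpoint Ī = (88110 + 75550)/2 = 81830.
η = (ΔQ/Q̄) ÷ (ΔI/Ī) = (70.4/311.8) ÷ (-12560/81830) = -1.471.

-1.471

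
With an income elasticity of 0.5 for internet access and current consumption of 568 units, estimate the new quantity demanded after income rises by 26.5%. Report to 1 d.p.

643.3

%ΔQ ≈ η × %ΔI = 0.5 × 26.5% = 13.25%.
New Q ≈ 568 × (1 + 0.1325) = 643.3.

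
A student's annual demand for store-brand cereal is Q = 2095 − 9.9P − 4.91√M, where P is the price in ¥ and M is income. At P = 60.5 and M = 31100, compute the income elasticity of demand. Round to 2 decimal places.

-0.69

At P = 60.5, M = 31100: Q = 630.162.
Holding P constant, ∂Q/∂M = -4.91/(2√M) = -0.013921.
η_M = (∂Q/∂M)·(M/Q) = -0.013921 × (31100/630.162) = -0.69.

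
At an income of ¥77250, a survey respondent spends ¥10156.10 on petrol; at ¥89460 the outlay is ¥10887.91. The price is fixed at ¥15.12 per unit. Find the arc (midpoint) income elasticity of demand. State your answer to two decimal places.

0.47

With a constant price, Q₁ = 10156.10/15.12 = 671.700 and Q₂ = 10887.91/15.12 = 720.100 (equivalently, work directly with expenditure since P cancels).
Midpoint %ΔQ = (10887.91 − 10156.10)/10522.01 = 0.06955; midpoint %ΔI = (89460 − 77250)/83355 = 0.14648.
η = 0.06955 / 0.14648 = 0.47.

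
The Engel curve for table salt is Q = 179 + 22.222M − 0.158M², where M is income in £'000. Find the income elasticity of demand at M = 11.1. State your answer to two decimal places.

0.51

At M = 11.1: Q = 406.1970.
dQ/dM = 22.222 − 0.316M = 18.71440.
η = (dQ/dM)·(M/Q) = 18.71440 × (11.1/406.1970) = 0.51.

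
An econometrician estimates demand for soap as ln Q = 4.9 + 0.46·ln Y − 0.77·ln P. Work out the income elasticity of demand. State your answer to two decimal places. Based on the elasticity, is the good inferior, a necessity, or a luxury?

In a log-linear demand, the coefficient on ln Y is the income elasticity.
So η = 0.46.
0 < η < 1 ⇒ necessity.

0.46 (necessity)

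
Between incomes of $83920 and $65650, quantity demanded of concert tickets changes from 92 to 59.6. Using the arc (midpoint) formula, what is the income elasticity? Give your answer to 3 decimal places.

1.750

ΔQ = 59.6 − 92 = -32.4; midpoint Q̄ = (92 + 59.6)/2 = 75.8.
ΔI = 65650 − 83920 = -18270; midpoint Ī = (83920 + 65650)/2 = 74785.
η = (ΔQ/Q̄) ÷ (ΔI/Ī) = (-32.4/75.8) ÷ (-18270/74785) = 1.750.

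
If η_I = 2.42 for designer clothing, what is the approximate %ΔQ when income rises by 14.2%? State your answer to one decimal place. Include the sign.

%ΔQ ≈ η × %ΔI = 2.42 × 14.2% = 34.4%.

34.4%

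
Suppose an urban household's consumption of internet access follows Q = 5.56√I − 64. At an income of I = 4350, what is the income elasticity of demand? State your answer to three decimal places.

0.606

At I = 4350: Q = 302.707.
dQ/dI = 5.56/(2√I) = 0.0421503 at this income.
η = (dQ/dI)·(I/Q) = 0.0421503 × (4350/302.707) = 0.606.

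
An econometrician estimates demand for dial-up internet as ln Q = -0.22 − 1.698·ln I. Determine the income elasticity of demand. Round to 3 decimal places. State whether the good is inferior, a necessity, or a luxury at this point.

-1.698 (inferior good)

In a log-linear demand, the coefficient on ln I is the income elasticity.
So η = -1.698.
η < 0 ⇒ inferior good.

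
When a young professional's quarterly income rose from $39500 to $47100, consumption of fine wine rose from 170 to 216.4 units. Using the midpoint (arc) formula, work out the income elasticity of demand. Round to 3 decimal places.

ΔQ = 216.4 − 170 = 46.4; midpoint Q̄ = (170 + 216.4)/2 = 193.2.
ΔI = 47100 − 39500 = 7600; midpoint Ī = (39500 + 47100)/2 = 43300.
η = (ΔQ/Q̄) ÷ (ΔI/Ī) = (46.4/193.2) ÷ (7600/43300) = 1.368.

1.368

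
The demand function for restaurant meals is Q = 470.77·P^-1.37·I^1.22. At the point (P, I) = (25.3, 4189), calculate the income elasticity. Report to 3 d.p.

For a multiplicative demand Q = A·P^α·I^β, the income elasticity is β everywhere.
Here β = 1.22, so η = 1.220.

1.220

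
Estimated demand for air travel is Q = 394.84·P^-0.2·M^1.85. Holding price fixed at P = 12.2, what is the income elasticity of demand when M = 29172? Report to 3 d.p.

1.850

For a multiplicative demand Q = A·P^α·M^β, the income elasticity is β everywhere.
Here β = 1.85, so η = 1.850.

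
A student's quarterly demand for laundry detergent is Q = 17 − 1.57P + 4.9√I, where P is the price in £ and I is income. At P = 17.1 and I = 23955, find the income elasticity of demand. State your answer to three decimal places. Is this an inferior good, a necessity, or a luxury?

0.507 (necessity)

At P = 17.1, I = 23955: Q = 748.546.
Holding P constant, ∂Q/∂I = 4.9/(2√I) = 0.0158295.
η_I = (∂Q/∂I)·(I/Q) = 0.0158295 × (23955/748.546) = 0.507.
Since 0 < η < 1, this is a necessity.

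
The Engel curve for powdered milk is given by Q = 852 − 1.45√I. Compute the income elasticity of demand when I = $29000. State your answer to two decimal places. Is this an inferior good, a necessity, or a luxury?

At I = 29000: Q = 605.074.
dQ/dI = -1.45/(2√I) = -0.00425735 at this income.
η = (dQ/dI)·(I/Q) = -0.00425735 × (29000/605.074) = -0.20.
Since η < 0, the good is an inferior good.

-0.20 (inferior good)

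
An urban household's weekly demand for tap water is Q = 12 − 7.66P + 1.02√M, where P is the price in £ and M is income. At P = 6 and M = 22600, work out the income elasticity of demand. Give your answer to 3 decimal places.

At P = 6, M = 22600: Q = 119.380.
Holding P constant, ∂Q/∂M = 1.02/(2√M) = 0.00339247.
η_M = (∂Q/∂M)·(M/Q) = 0.00339247 × (22600/119.380) = 0.642.

0.642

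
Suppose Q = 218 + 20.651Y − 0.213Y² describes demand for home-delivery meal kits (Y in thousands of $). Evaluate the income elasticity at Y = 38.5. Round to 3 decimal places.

At Y = 38.5: Q = 697.3443.
dQ/dY = 20.651 − 0.426Y = 4.25000.
η = (dQ/dY)·(Y/Q) = 4.25000 × (38.5/697.3443) = 0.235.

0.235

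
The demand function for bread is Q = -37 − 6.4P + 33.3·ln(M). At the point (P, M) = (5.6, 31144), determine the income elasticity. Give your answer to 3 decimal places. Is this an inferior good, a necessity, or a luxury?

0.123 (necessity)

At P = 5.6, M = 31144: Q = 271.694.
Holding P constant, ∂Q/∂M = 33.3/M = 0.00106923.
η_M = (∂Q/∂M)·(M/Q) = 0.00106923 × (31144/271.694) = 0.123.
Since 0 < η < 1, this is a necessity.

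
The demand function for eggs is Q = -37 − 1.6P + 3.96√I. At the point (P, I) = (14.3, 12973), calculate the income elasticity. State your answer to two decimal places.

At P = 14.3, I = 12973: Q = 391.160.
Holding P constant, ∂Q/∂I = 3.96/(2√I) = 0.0173838.
η_I = (∂Q/∂I)·(I/Q) = 0.0173838 × (12973/391.160) = 0.58.

0.58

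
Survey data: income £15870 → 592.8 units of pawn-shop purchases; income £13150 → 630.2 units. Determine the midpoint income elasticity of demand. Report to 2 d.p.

-0.33

ΔQ = 630.2 − 592.8 = 37.4; midpoint Q̄ = (592.8 + 630.2)/2 = 611.5.
ΔI = 13150 − 15870 = -2720; midpoint Ī = (15870 + 13150)/2 = 14510.
η = (ΔQ/Q̄) ÷ (ΔI/Ī) = (37.4/611.5) ÷ (-2720/14510) = -0.33.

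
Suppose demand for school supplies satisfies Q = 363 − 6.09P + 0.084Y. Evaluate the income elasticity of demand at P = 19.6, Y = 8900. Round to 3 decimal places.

At P = 19.6, Y = 8900: Q = 991.236.
Holding P constant, ∂Q/∂Y = 0.084.
η_Y = (∂Q/∂Y)·(Y/Q) = 0.084 × (8900/991.236) = 0.754.

0.754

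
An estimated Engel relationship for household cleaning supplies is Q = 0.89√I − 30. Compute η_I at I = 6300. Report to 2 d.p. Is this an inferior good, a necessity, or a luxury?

0.87 (necessity)

At I = 6300: Q = 40.642.
dQ/dI = 0.89/(2√I) = 0.00560647 at this income.
η = (dQ/dI)·(I/Q) = 0.00560647 × (6300/40.642) = 0.87.
Since 0 < η < 1, the good is a necessity.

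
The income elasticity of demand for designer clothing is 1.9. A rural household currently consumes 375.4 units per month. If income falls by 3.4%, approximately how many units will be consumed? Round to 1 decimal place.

351.1

%ΔQ ≈ η × %ΔI = 1.9 × (-3.4%) = -6.46%.
New Q ≈ 375.4 × (1 − 0.0646) = 351.1.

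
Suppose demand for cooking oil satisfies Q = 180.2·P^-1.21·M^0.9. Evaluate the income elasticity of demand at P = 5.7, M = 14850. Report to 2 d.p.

0.90

For a multiplicative demand Q = A·P^α·M^β, the income elasticity is β everywhere.
Here β = 0.9, so η = 0.90.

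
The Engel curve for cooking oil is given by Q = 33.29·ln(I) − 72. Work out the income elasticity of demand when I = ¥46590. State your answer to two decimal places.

0.12

At I = 46590: Q = 285.839.
dQ/dI = 33.29/I = 0.000714531 at this income.
η = (dQ/dI)·(I/Q) = 0.000714531 × (46590/285.839) = 0.12.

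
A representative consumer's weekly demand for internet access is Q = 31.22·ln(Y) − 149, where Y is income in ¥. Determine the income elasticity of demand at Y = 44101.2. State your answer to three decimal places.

At Y = 44101.2: Q = 184.874.
dQ/dY = 31.22/Y = 0.000707917 at this income.
η = (dQ/dY)·(Y/Q) = 0.000707917 × (44101.2/184.874) = 0.169.

0.169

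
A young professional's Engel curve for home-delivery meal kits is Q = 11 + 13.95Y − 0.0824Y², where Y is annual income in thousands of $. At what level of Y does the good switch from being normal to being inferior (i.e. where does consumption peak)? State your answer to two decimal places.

dQ/dY = 13.95 − 0.1648Y.
The good is inferior where dQ/dY < 0. Setting dQ/dY = 0 gives Y = 13.95 / 0.1648 = 84.65.

84.65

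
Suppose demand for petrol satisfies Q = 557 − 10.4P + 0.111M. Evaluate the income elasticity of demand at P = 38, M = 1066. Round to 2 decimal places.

0.42

At P = 38, M = 1066: Q = 280.126.
Holding P constant, ∂Q/∂M = 0.111.
η_M = (∂Q/∂M)·(M/Q) = 0.111 × (1066/280.126) = 0.42.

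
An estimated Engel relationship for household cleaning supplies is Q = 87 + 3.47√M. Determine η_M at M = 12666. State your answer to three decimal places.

At M = 12666: Q = 477.525.
dQ/dM = 3.47/(2√M) = 0.0154163 at this income.
η = (dQ/dM)·(M/Q) = 0.0154163 × (12666/477.525) = 0.409.

0.409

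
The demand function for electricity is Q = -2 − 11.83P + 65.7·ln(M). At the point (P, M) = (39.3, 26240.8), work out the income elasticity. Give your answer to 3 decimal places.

At P = 39.3, M = 26240.8: Q = 201.583.
Holding P constant, ∂Q/∂M = 65.7/M = 0.00250373.
η_M = (∂Q/∂M)·(M/Q) = 0.00250373 × (26240.8/201.583) = 0.326.

0.326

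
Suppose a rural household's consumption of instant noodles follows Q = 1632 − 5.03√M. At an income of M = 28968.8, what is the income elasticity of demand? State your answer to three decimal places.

At M = 28968.8: Q = 775.883.
dQ/dM = -5.03/(2√M) = -0.0147765 at this income.
η = (dQ/dM)·(M/Q) = -0.0147765 × (28968.8/775.883) = -0.552.

-0.552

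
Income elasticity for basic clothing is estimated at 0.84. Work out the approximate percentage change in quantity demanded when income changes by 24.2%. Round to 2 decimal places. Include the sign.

20.33%

%ΔQ ≈ η × %ΔI = 0.84 × 24.2% = 20.33%.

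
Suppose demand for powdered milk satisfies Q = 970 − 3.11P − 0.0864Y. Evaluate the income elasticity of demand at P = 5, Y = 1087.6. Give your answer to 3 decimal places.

At P = 5, Y = 1087.6: Q = 860.481.
Holding P constant, ∂Q/∂Y = −0.0864.
η_Y = (∂Q/∂Y)·(Y/Q) = -0.0864 × (1087.6/860.481) = -0.109.

-0.109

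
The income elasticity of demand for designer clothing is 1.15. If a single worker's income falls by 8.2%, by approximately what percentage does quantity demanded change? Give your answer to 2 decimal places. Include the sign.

-9.43%

%ΔQ ≈ η × %ΔI = 1.15 × (-8.2%) = -9.43%.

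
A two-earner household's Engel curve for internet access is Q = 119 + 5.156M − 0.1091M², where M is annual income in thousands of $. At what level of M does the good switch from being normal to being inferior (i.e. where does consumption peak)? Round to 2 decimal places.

23.63

dQ/dM = 5.156 − 0.2182M.
The good is inferior where dQ/dM < 0. Setting dQ/dM = 0 gives M = 5.156 / 0.2182 = 23.63.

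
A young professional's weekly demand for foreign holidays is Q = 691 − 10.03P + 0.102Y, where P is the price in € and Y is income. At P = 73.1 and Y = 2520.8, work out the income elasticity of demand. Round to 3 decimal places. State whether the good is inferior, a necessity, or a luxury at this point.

1.196 (luxury)

At P = 73.1, Y = 2520.8: Q = 214.929.
Holding P constant, ∂Q/∂Y = 0.102.
η_Y = (∂Q/∂Y)·(Y/Q) = 0.102 × (2520.8/214.929) = 1.196.
Since η > 1, this is a luxury.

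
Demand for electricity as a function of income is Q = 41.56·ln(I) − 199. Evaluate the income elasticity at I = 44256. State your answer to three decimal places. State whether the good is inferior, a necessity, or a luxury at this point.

0.169 (necessity)

At I = 44256: Q = 245.598.
dQ/dI = 41.56/I = 0.000939082 at this income.
η = (dQ/dI)·(I/Q) = 0.000939082 × (44256/245.598) = 0.169.
Since 0 < η < 1, the good is a necessity.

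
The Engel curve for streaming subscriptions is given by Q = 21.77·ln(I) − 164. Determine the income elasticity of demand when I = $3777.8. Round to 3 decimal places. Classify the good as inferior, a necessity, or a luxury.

At I = 3777.8: Q = 15.317.
dQ/dI = 21.77/I = 0.00576261 at this income.
η = (dQ/dI)·(I/Q) = 0.00576261 × (3777.8/15.317) = 1.421.
Since η > 1, the good is a luxury.

1.421 (luxury)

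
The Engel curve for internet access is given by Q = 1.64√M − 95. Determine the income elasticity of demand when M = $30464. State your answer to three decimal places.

0.748

At M = 30464: Q = 191.245.
dQ/dM = 1.64/(2√M) = 0.00469808 at this income.
η = (dQ/dM)·(M/Q) = 0.00469808 × (30464/191.245) = 0.748.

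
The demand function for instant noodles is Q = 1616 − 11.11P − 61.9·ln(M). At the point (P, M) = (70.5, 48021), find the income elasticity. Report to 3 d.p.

-0.374

At P = 70.5, M = 48021: Q = 165.501.
Holding P constant, ∂Q/∂M = -61.9/M = -0.00128902.
η_M = (∂Q/∂M)·(M/Q) = -0.00128902 × (48021/165.501) = -0.374.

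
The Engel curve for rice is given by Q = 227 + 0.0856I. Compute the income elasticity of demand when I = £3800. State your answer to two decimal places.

0.59

At I = 3800: Q = 552.280.
dQ/dI = 0.0856.
η = (dQ/dI)·(I/Q) = 0.0856 × (3800/552.280) = 0.59.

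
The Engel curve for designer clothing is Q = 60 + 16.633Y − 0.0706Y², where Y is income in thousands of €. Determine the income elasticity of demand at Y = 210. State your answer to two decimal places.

At Y = 210: Q = 439.4700.
dQ/dY = 16.633 − 0.1412Y = -13.01900.
η = (dQ/dY)·(Y/Q) = -13.01900 × (210/439.4700) = -6.22.

-6.22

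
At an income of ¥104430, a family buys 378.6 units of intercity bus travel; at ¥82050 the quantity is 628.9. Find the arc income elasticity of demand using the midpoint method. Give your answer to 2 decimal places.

ΔQ = 628.9 − 378.6 = 250.3; midpoint Q̄ = (378.6 + 628.9)/2 = 503.75.
ΔI = 82050 − 104430 = -22380; midpoint Ī = (104430 + 82050)/2 = 93240.
η = (ΔQ/Q̄) ÷ (ΔI/Ī) = (250.3/503.75) ÷ (-22380/93240) = -2.07.

-2.07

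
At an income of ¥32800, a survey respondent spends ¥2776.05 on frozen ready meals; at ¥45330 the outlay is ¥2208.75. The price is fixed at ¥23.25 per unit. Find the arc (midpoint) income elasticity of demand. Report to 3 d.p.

With a constant price, Q₁ = 2776.05/23.25 = 119.400 and Q₂ = 2208.75/23.25 = 95.000 (equivalently, work directly with expenditure since P cancels).
Midpoint %ΔQ = (2208.75 − 2776.05)/2492.40 = -0.22761; midpoint %ΔI = (45330 − 32800)/39065 = 0.32075.
η = -0.22761 / 0.32075 = -0.710.

-0.710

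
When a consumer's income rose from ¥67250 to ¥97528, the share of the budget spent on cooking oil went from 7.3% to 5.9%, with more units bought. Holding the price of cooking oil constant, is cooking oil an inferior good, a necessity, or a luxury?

necessity

Quantity rises but the budget share falls as income rises, so 0 < η < 1.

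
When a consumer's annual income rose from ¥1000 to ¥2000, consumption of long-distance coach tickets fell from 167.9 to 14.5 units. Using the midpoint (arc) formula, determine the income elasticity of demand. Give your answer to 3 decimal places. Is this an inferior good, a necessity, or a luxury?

-2.523 (inferior good)

ΔQ = 14.5 − 167.9 = -153.4; midpoint Q̄ = (167.9 + 14.5)/2 = 91.2.
ΔI = 2000 − 1000 = 1000; midpoint Ī = (1000 + 2000)/2 = 1500.
η = (ΔQ/Q̄) ÷ (ΔI/Ī) = (-153.4/91.2) ÷ (1000/1500) = -2.523.
η < 0 ⇒ inferior good.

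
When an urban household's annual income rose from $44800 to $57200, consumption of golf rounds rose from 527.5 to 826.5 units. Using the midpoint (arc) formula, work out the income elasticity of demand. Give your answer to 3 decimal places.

ΔQ = 826.5 − 527.5 = 299; midpoint Q̄ = (527.5 + 826.5)/2 = 677.
ΔI = 57200 − 44800 = 12400; midpoint Ī = (44800 + 57200)/2 = 51000.
η = (ΔQ/Q̄) ÷ (ΔI/Ī) = (299/677) ÷ (12400/51000) = 1.816.

1.816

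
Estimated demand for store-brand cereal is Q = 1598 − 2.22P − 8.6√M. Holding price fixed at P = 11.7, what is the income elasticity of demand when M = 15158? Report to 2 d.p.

At P = 11.7, M = 15158: Q = 513.213.
Holding P constant, ∂Q/∂M = -8.6/(2√M) = -0.0349259.
η_M = (∂Q/∂M)·(M/Q) = -0.0349259 × (15158/513.213) = -1.03.

-1.03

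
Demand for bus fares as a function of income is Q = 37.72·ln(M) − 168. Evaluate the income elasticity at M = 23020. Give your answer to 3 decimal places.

At M = 23020: Q = 210.864.
dQ/dM = 37.72/M = 0.00163858 at this income.
η = (dQ/dM)·(M/Q) = 0.00163858 × (23020/210.864) = 0.179.

0.179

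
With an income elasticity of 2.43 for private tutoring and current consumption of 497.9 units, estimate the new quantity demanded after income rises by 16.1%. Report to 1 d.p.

%ΔQ ≈ η × %ΔI = 2.43 × 16.1% = 39.123%.
New Q ≈ 497.9 × (1 + 0.39123) = 692.7.

692.7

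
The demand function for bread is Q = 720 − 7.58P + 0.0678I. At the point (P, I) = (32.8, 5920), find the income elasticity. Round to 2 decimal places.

At P = 32.8, I = 5920: Q = 872.752.
Holding P constant, ∂Q/∂I = 0.0678.
η_I = (∂Q/∂I)·(I/Q) = 0.0678 × (5920/872.752) = 0.46.

0.46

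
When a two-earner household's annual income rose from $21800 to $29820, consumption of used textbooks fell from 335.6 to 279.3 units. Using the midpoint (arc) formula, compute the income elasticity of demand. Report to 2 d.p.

-0.59

ΔQ = 279.3 − 335.6 = -56.3; midpoint Q̄ = (335.6 + 279.3)/2 = 307.45.
ΔI = 29820 − 21800 = 8020; midpoint Ī = (21800 + 29820)/2 = 25810.
η = (ΔQ/Q̄) ÷ (ΔI/Ī) = (-56.3/307.45) ÷ (8020/25810) = -0.59.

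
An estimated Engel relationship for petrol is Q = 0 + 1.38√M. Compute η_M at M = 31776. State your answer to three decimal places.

0.500

At M = 31776: Q = 245.996.
dQ/dM = 1.38/(2√M) = 0.00387079 at this income.
η = (dQ/dM)·(M/Q) = 0.00387079 × (31776/245.996) = 0.500.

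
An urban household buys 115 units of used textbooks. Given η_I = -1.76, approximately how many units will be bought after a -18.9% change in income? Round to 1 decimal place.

153.3

%ΔQ ≈ η × %ΔI = -1.76 × (-18.9%) = 33.264%.
New Q ≈ 115 × (1 + 0.33264) = 153.3.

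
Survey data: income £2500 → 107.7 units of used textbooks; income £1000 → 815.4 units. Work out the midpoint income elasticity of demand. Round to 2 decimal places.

ΔQ = 815.4 − 107.7 = 707.7; midpoint Q̄ = (107.7 + 815.4)/2 = 461.55.
ΔI = 1000 − 2500 = -1500; midpoint Ī = (2500 + 1000)/2 = 1750.
η = (ΔQ/Q̄) ÷ (ΔI/Ī) = (707.7/461.55) ÷ (-1500/1750) = -1.79.

-1.79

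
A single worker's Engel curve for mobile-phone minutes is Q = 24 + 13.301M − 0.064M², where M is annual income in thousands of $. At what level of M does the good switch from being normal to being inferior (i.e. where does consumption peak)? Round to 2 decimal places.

dQ/dM = 13.301 − 0.128M.
The good is inferior where dQ/dM < 0. Setting dQ/dM = 0 gives M = 13.301 / 0.128 = 103.91.

103.91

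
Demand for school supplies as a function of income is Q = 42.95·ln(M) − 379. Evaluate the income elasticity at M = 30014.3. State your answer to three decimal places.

0.673

At M = 30014.3: Q = 63.790.
dQ/dM = 42.95/M = 0.00143098 at this income.
η = (dQ/dM)·(M/Q) = 0.00143098 × (30014.3/63.790) = 0.673.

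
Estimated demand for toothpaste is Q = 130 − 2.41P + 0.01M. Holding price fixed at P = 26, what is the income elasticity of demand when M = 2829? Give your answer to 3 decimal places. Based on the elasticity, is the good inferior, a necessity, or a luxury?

0.296 (necessity)

At P = 26, M = 2829: Q = 95.630.
Holding P constant, ∂Q/∂M = 0.01.
η_M = (∂Q/∂M)·(M/Q) = 0.01 × (2829/95.630) = 0.296.
Since 0 < η < 1, this is a necessity.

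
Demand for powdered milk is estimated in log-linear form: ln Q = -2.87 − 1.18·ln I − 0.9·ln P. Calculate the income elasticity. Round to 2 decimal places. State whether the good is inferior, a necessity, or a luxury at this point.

In a log-linear demand, the coefficient on ln I is the income elasticity.
So η = -1.18.
η < 0 ⇒ inferior good.

-1.18 (inferior good)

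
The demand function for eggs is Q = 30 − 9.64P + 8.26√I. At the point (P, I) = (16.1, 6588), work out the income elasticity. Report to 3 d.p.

0.615

At P = 16.1, I = 6588: Q = 545.231.
Holding P constant, ∂Q/∂I = 8.26/(2√I) = 0.0508831.
η_I = (∂Q/∂I)·(I/Q) = 0.0508831 × (6588/545.231) = 0.615.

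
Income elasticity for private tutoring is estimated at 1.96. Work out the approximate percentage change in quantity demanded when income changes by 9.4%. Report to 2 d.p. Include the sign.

%ΔQ ≈ η × %ΔI = 1.96 × 9.4% = 18.42%.

18.42%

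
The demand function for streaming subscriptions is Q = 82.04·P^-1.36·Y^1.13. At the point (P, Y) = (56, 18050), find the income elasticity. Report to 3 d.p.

For a multiplicative demand Q = A·P^α·Y^β, the income elasticity is β everywhere.
Here β = 1.13, so η = 1.130.

1.130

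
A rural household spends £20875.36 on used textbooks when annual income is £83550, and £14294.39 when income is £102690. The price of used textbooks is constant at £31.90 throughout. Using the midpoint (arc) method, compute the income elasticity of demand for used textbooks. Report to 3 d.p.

With a constant price, Q₁ = 20875.36/31.90 = 654.400 and Q₂ = 14294.39/31.90 = 448.100 (equivalently, work directly with expenditure since P cancels).
Midpoint %ΔQ = (14294.39 − 20875.36)/17584.88 = -0.37424; midpoint %ΔI = (102690 − 83550)/93120 = 0.20554.
η = -0.37424 / 0.20554 = -1.821.

-1.821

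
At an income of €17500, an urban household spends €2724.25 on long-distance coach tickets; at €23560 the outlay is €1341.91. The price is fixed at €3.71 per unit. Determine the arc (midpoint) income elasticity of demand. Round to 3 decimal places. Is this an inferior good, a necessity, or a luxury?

-2.303 (inferior good)

With a constant price, Q₁ = 2724.25/3.71 = 734.299 and Q₂ = 1341.91/3.71 = 361.701 (equivalently, work directly with expenditure since P cancels).
Midpoint %ΔQ = (1341.91 − 2724.25)/2033.08 = -0.67992; midpoint %ΔI = (23560 − 17500)/20530 = 0.29518.
η = -0.67992 / 0.29518 = -2.303.
η < 0 ⇒ inferior good.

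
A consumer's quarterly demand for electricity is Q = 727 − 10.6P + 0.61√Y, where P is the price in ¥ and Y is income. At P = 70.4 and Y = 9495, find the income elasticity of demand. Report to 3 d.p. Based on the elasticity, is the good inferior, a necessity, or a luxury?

0.739 (necessity)

At P = 70.4, Y = 9495: Q = 40.200.
Holding P constant, ∂Q/∂Y = 0.61/(2√Y) = 0.00313006.
η_Y = (∂Q/∂Y)·(Y/Q) = 0.00313006 × (9495/40.200) = 0.739.
Since 0 < η < 1, this is a necessity.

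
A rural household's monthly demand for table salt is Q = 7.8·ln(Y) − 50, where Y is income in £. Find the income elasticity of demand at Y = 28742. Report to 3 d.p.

At Y = 28742: Q = 30.076.
dQ/dY = 7.8/Y = 0.00027138 at this income.
η = (dQ/dY)·(Y/Q) = 0.00027138 × (28742/30.076) = 0.259.

0.259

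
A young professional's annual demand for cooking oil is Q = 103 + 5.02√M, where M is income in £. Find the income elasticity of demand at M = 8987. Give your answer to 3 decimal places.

At M = 8987: Q = 578.895.
dQ/dM = 5.02/(2√M) = 0.0264769 at this income.
η = (dQ/dM)·(M/Q) = 0.0264769 × (8987/578.895) = 0.411.

0.411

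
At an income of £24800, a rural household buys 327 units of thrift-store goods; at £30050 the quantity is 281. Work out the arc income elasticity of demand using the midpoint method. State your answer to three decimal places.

-0.790

ΔQ = 281 − 327 = -46; midpoint Q̄ = (327 + 281)/2 = 304.
ΔI = 30050 − 24800 = 5250; midpoint Ī = (24800 + 30050)/2 = 27425.
η = (ΔQ/Q̄) ÷ (ΔI/Ī) = (-46/304) ÷ (5250/27425) = -0.790.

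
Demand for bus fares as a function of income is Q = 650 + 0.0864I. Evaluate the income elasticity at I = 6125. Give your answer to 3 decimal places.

At I = 6125: Q = 1179.200.
dQ/dI = 0.0864.
η = (dQ/dI)·(I/Q) = 0.0864 × (6125/1179.200) = 0.449.

0.449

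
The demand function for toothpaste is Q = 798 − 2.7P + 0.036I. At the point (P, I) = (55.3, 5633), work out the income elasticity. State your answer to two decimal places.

At P = 55.3, I = 5633: Q = 851.478.
Holding P constant, ∂Q/∂I = 0.036.
η_I = (∂Q/∂I)·(I/Q) = 0.036 × (5633/851.478) = 0.24.

0.24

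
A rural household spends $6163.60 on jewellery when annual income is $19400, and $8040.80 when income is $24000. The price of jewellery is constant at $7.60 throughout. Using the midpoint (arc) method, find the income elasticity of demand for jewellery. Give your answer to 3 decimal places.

1.247

With a constant price, Q₁ = 6163.60/7.60 = 811.000 and Q₂ = 8040.80/7.60 = 1058.000 (equivalently, work directly with expenditure since P cancels).
Midpoint %ΔQ = (8040.80 − 6163.60)/7102.20 = 0.26431; midpoint %ΔI = (24000 − 19400)/21700 = 0.21198.
η = 0.26431 / 0.21198 = 1.247.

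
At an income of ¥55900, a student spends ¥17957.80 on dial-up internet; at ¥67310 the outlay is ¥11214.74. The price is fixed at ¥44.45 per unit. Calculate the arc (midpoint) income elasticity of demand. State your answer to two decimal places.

-2.50

With a constant price, Q₁ = 17957.80/44.45 = 404.000 and Q₂ = 11214.74/44.45 = 252.300 (equivalently, work directly with expenditure since P cancels).
Midpoint %ΔQ = (11214.74 − 17957.80)/14586.27 = -0.46229; midpoint %ΔI = (67310 − 55900)/61605 = 0.18521.
η = -0.46229 / 0.18521 = -2.50.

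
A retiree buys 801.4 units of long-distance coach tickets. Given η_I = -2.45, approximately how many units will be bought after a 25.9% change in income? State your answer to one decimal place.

292.9

%ΔQ ≈ η × %ΔI = -2.45 × 25.9% = -63.455%.
New Q ≈ 801.4 × (1 − 0.63455) = 292.9.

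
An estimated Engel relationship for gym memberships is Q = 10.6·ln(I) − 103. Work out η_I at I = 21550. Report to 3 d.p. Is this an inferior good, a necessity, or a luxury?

At I = 21550: Q = 2.768.
dQ/dI = 10.6/I = 0.000491879 at this income.
η = (dQ/dI)·(I/Q) = 0.000491879 × (21550/2.768) = 3.829.
Since η > 1, the good is a luxury.

3.829 (luxury)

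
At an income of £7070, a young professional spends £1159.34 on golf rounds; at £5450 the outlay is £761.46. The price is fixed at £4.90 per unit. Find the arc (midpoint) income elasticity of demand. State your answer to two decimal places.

1.60

With a constant price, Q₁ = 1159.34/4.90 = 236.600 and Q₂ = 761.46/4.90 = 155.400 (equivalently, work directly with expenditure since P cancels).
Midpoint %ΔQ = (761.46 − 1159.34)/960.40 = -0.41429; midpoint %ΔI = (5450 − 7070)/6260 = -0.25879.
η = -0.41429 / -0.25879 = 1.60.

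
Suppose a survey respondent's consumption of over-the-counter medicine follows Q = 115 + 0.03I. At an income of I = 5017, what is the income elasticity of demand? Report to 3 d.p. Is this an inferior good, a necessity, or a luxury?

0.567 (necessity)

At I = 5017: Q = 265.510.
dQ/dI = 0.03.
η = (dQ/dI)·(I/Q) = 0.03 × (5017/265.510) = 0.567.
Since 0 < η < 1, the good is a necessity.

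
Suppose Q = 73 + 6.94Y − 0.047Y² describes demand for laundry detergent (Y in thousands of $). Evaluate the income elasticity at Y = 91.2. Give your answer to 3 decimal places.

-0.473

At Y = 91.2: Q = 315.0083.
dQ/dY = 6.94 − 0.094Y = -1.63280.
η = (dQ/dY)·(Y/Q) = -1.63280 × (91.2/315.0083) = -0.473.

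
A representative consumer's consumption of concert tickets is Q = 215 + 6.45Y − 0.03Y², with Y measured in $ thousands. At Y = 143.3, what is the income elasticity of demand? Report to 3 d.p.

At Y = 143.3: Q = 523.2383.
dQ/dY = 6.45 − 0.06Y = -2.14800.
η = (dQ/dY)·(Y/Q) = -2.14800 × (143.3/523.2383) = -0.588.

-0.588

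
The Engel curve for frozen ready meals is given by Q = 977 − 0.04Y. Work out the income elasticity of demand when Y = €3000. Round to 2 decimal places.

-0.14

At Y = 3000: Q = 857.000.
dQ/dY = −0.04.
η = (dQ/dY)·(Y/Q) = -0.04 × (3000/857.000) = -0.14.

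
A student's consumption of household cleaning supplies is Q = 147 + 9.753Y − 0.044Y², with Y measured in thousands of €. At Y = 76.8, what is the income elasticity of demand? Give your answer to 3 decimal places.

At Y = 76.8: Q = 636.5078.
dQ/dY = 9.753 − 0.088Y = 2.99460.
η = (dQ/dY)·(Y/Q) = 2.99460 × (76.8/636.5078) = 0.361.

0.361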